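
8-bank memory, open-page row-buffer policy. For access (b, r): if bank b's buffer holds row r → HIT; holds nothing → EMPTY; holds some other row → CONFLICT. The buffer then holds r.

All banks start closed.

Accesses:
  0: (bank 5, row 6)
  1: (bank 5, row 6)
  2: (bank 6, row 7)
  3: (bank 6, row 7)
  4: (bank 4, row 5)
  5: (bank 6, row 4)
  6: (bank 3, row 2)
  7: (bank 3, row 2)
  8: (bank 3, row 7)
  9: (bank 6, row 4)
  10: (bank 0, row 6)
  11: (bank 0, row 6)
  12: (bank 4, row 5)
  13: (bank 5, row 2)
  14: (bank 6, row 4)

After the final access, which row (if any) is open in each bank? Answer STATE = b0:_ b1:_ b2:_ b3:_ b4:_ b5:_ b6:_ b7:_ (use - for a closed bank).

#0 (5,6) E
#1 (5,6) H  (was 6)
#2 (6,7) E
#3 (6,7) H  (was 7)
#4 (4,5) E
#5 (6,4) C  (was 7)
#6 (3,2) E
#7 (3,2) H  (was 2)
#8 (3,7) C  (was 2)
#9 (6,4) H  (was 4)
#10 (0,6) E
#11 (0,6) H  (was 6)
#12 (4,5) H  (was 5)
#13 (5,2) C  (was 6)
#14 (6,4) H  (was 4)

STATE = b0:6 b1:- b2:- b3:7 b4:5 b5:2 b6:4 b7:-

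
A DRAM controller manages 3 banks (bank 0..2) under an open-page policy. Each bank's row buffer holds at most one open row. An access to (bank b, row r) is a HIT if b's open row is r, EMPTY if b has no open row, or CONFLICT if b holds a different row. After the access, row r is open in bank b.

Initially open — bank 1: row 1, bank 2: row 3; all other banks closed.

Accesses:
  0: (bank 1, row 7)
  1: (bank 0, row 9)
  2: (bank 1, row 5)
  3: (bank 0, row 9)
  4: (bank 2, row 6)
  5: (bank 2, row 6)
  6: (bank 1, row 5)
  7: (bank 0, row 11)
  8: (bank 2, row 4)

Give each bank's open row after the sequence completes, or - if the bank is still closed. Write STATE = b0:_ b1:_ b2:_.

STATE = b0:11 b1:5 b2:4

  [0] b1 r7: had r1 ⇒ C
  [1] b0 r9: no row ⇒ E
  [2] b1 r5: had r7 ⇒ C
  [3] b0 r9: had r9 ⇒ H
  [4] b2 r6: had r3 ⇒ C
  [5] b2 r6: had r6 ⇒ H
  [6] b1 r5: had r5 ⇒ H
  [7] b0 r11: had r9 ⇒ C
  [8] b2 r4: had r6 ⇒ C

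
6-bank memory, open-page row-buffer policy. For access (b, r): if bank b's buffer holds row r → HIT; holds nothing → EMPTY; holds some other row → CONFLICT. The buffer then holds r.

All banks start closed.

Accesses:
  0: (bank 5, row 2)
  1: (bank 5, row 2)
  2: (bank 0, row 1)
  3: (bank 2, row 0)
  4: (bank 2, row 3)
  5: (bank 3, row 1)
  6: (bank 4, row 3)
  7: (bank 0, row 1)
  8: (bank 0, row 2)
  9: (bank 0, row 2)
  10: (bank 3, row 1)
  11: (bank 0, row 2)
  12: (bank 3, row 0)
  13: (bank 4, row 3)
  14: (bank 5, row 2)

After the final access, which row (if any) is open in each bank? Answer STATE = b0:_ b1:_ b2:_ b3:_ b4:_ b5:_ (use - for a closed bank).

STATE = b0:2 b1:- b2:3 b3:0 b4:3 b5:2

0: bank 5 row 2 — prev None → EMPTY
1: bank 5 row 2 — prev 2 → HIT
2: bank 0 row 1 — prev None → EMPTY
3: bank 2 row 0 — prev None → EMPTY
4: bank 2 row 3 — prev 0 → CONFLICT
5: bank 3 row 1 — prev None → EMPTY
6: bank 4 row 3 — prev None → EMPTY
7: bank 0 row 1 — prev 1 → HIT
8: bank 0 row 2 — prev 1 → CONFLICT
9: bank 0 row 2 — prev 2 → HIT
10: bank 3 row 1 — prev 1 → HIT
11: bank 0 row 2 — prev 2 → HIT
12: bank 3 row 0 — prev 1 → CONFLICT
13: bank 4 row 3 — prev 3 → HIT
14: bank 5 row 2 — prev 2 → HIT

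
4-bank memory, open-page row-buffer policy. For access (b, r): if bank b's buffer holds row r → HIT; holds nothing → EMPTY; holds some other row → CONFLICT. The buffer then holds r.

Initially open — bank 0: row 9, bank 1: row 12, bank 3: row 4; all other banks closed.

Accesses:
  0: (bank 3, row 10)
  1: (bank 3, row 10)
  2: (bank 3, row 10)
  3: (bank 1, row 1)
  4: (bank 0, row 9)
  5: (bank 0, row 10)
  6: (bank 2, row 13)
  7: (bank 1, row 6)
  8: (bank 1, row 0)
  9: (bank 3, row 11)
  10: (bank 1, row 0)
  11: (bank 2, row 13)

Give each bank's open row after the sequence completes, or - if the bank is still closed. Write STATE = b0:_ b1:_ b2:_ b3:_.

0: bank 3 row 10 — prev 4 → CONFLICT
1: bank 3 row 10 — prev 10 → HIT
2: bank 3 row 10 — prev 10 → HIT
3: bank 1 row 1 — prev 12 → CONFLICT
4: bank 0 row 9 — prev 9 → HIT
5: bank 0 row 10 — prev 9 → CONFLICT
6: bank 2 row 13 — prev None → EMPTY
7: bank 1 row 6 — prev 1 → CONFLICT
8: bank 1 row 0 — prev 6 → CONFLICT
9: bank 3 row 11 — prev 10 → CONFLICT
10: bank 1 row 0 — prev 0 → HIT
11: bank 2 row 13 — prev 13 → HIT

STATE = b0:10 b1:0 b2:13 b3:11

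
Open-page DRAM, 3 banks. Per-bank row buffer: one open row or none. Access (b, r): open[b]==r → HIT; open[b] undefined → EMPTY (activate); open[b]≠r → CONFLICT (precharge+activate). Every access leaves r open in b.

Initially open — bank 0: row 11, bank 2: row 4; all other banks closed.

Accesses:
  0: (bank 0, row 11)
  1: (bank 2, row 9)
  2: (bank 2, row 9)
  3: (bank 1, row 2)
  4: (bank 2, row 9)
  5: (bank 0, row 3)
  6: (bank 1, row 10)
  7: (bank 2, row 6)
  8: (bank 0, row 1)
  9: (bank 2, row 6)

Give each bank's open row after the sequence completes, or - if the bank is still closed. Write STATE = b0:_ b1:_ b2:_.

#0 (0,11) H  (was 11)
#1 (2,9) C  (was 4)
#2 (2,9) H  (was 9)
#3 (1,2) E
#4 (2,9) H  (was 9)
#5 (0,3) C  (was 11)
#6 (1,10) C  (was 2)
#7 (2,6) C  (was 9)
#8 (0,1) C  (was 3)
#9 (2,6) H  (was 6)

STATE = b0:1 b1:10 b2:6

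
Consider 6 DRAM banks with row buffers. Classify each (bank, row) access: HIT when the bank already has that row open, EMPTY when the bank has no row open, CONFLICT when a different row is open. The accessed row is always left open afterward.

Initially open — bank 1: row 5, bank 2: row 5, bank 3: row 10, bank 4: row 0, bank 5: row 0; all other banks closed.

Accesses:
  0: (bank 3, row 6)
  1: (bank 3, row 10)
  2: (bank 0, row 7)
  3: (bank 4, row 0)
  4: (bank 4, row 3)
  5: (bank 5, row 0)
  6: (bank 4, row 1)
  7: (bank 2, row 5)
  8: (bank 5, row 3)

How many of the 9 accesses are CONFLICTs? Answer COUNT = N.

COUNT = 5

0: bank 3 row 6 — prev 10 → CONFLICT
1: bank 3 row 10 — prev 6 → CONFLICT
2: bank 0 row 7 — prev None → EMPTY
3: bank 4 row 0 — prev 0 → HIT
4: bank 4 row 3 — prev 0 → CONFLICT
5: bank 5 row 0 — prev 0 → HIT
6: bank 4 row 1 — prev 3 → CONFLICT
7: bank 2 row 5 — prev 5 → HIT
8: bank 5 row 3 — prev 0 → CONFLICT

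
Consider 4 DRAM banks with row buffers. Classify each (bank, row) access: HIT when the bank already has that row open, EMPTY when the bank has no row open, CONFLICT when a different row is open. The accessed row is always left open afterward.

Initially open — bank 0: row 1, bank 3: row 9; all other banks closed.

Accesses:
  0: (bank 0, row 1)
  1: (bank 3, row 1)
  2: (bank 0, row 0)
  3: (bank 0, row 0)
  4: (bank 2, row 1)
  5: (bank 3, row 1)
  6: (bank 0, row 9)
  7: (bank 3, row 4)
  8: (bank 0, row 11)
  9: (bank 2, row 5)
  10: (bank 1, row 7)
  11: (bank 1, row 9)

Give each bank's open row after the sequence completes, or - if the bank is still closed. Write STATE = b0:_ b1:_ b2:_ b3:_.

  [0] b0 r1: had r1 ⇒ H
  [1] b3 r1: had r9 ⇒ C
  [2] b0 r0: had r1 ⇒ C
  [3] b0 r0: had r0 ⇒ H
  [4] b2 r1: no row ⇒ E
  [5] b3 r1: had r1 ⇒ H
  [6] b0 r9: had r0 ⇒ C
  [7] b3 r4: had r1 ⇒ C
  [8] b0 r11: had r9 ⇒ C
  [9] b2 r5: had r1 ⇒ C
  [10] b1 r7: no row ⇒ E
  [11] b1 r9: had r7 ⇒ C

STATE = b0:11 b1:9 b2:5 b3:4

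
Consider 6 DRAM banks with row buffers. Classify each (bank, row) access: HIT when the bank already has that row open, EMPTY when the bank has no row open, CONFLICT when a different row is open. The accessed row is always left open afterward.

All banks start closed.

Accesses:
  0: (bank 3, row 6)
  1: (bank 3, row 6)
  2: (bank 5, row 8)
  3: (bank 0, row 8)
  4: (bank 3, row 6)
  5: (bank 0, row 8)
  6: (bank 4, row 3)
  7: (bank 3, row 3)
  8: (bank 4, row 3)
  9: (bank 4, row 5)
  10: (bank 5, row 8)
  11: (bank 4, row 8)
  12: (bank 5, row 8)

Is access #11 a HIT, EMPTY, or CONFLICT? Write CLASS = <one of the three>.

CLASS = CONFLICT

step 0: bank3 None->6 [EMPTY]
step 1: bank3 6->6 [HIT]
step 2: bank5 None->8 [EMPTY]
step 3: bank0 None->8 [EMPTY]
step 4: bank3 6->6 [HIT]
step 5: bank0 8->8 [HIT]
step 6: bank4 None->3 [EMPTY]
step 7: bank3 6->3 [CONFLICT]
step 8: bank4 3->3 [HIT]
step 9: bank4 3->5 [CONFLICT]
step 10: bank5 8->8 [HIT]
step 11: bank4 5->8 [CONFLICT]
step 12: bank5 8->8 [HIT]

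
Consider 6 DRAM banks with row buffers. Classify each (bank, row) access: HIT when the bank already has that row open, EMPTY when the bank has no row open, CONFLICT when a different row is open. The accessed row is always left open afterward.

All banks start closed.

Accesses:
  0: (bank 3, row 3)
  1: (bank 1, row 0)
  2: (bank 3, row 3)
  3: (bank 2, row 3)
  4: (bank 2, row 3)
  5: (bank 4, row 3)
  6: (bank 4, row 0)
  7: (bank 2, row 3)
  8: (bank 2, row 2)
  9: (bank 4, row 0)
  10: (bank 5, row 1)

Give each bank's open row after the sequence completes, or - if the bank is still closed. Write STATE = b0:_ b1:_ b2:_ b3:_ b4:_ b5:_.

STATE = b0:- b1:0 b2:2 b3:3 b4:0 b5:1

  [0] b3 r3: no row ⇒ E
  [1] b1 r0: no row ⇒ E
  [2] b3 r3: had r3 ⇒ H
  [3] b2 r3: no row ⇒ E
  [4] b2 r3: had r3 ⇒ H
  [5] b4 r3: no row ⇒ E
  [6] b4 r0: had r3 ⇒ C
  [7] b2 r3: had r3 ⇒ H
  [8] b2 r2: had r3 ⇒ C
  [9] b4 r0: had r0 ⇒ H
  [10] b5 r1: no row ⇒ E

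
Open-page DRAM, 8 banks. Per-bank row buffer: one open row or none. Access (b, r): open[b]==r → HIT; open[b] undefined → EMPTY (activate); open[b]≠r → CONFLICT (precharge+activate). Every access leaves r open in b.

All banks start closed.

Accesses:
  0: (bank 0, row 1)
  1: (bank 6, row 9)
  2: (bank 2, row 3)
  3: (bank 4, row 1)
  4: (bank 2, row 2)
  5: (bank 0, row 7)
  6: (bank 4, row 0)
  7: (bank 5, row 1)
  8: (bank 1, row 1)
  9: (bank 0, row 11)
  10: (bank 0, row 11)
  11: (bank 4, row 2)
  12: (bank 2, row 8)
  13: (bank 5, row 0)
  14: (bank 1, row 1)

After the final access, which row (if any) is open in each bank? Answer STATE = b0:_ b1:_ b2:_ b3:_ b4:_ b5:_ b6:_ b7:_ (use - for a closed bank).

STATE = b0:11 b1:1 b2:8 b3:- b4:2 b5:0 b6:9 b7:-

  [0] b0 r1: no row ⇒ E
  [1] b6 r9: no row ⇒ E
  [2] b2 r3: no row ⇒ E
  [3] b4 r1: no row ⇒ E
  [4] b2 r2: had r3 ⇒ C
  [5] b0 r7: had r1 ⇒ C
  [6] b4 r0: had r1 ⇒ C
  [7] b5 r1: no row ⇒ E
  [8] b1 r1: no row ⇒ E
  [9] b0 r11: had r7 ⇒ C
  [10] b0 r11: had r11 ⇒ H
  [11] b4 r2: had r0 ⇒ C
  [12] b2 r8: had r2 ⇒ C
  [13] b5 r0: had r1 ⇒ C
  [14] b1 r1: had r1 ⇒ H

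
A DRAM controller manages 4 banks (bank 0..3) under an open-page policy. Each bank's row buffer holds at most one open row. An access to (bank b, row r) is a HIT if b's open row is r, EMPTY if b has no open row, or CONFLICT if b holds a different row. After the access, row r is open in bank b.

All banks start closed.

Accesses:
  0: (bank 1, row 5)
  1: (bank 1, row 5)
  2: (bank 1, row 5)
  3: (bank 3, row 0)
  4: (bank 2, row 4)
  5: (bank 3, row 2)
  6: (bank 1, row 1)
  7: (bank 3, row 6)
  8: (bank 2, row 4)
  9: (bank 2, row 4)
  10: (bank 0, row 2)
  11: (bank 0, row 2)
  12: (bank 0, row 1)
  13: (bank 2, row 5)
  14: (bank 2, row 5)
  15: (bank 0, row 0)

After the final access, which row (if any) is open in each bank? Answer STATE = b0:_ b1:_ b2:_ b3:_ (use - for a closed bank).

#0 (1,5) E
#1 (1,5) H  (was 5)
#2 (1,5) H  (was 5)
#3 (3,0) E
#4 (2,4) E
#5 (3,2) C  (was 0)
#6 (1,1) C  (was 5)
#7 (3,6) C  (was 2)
#8 (2,4) H  (was 4)
#9 (2,4) H  (was 4)
#10 (0,2) E
#11 (0,2) H  (was 2)
#12 (0,1) C  (was 2)
#13 (2,5) C  (was 4)
#14 (2,5) H  (was 5)
#15 (0,0) C  (was 1)

STATE = b0:0 b1:1 b2:5 b3:6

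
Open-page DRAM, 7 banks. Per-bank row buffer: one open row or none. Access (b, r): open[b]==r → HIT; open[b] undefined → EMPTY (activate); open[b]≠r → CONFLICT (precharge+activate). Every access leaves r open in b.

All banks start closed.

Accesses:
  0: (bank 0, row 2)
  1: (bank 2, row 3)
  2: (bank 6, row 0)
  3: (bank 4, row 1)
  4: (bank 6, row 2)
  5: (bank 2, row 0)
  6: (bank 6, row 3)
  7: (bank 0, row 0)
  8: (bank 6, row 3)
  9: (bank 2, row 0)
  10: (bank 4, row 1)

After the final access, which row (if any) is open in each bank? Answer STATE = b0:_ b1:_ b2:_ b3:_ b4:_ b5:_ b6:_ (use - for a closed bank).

step 0: bank0 None->2 [EMPTY]
step 1: bank2 None->3 [EMPTY]
step 2: bank6 None->0 [EMPTY]
step 3: bank4 None->1 [EMPTY]
step 4: bank6 0->2 [CONFLICT]
step 5: bank2 3->0 [CONFLICT]
step 6: bank6 2->3 [CONFLICT]
step 7: bank0 2->0 [CONFLICT]
step 8: bank6 3->3 [HIT]
step 9: bank2 0->0 [HIT]
step 10: bank4 1->1 [HIT]

STATE = b0:0 b1:- b2:0 b3:- b4:1 b5:- b6:3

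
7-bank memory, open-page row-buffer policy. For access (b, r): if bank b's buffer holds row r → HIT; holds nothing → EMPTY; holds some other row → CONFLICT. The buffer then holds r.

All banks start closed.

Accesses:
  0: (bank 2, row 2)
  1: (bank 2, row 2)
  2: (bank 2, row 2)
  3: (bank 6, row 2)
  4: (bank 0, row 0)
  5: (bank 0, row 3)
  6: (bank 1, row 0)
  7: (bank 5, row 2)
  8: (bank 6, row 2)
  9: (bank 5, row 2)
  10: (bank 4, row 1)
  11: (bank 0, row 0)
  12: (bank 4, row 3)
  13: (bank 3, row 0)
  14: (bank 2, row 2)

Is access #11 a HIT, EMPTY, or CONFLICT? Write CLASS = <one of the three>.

CLASS = CONFLICT

  [0] b2 r2: no row ⇒ E
  [1] b2 r2: had r2 ⇒ H
  [2] b2 r2: had r2 ⇒ H
  [3] b6 r2: no row ⇒ E
  [4] b0 r0: no row ⇒ E
  [5] b0 r3: had r0 ⇒ C
  [6] b1 r0: no row ⇒ E
  [7] b5 r2: no row ⇒ E
  [8] b6 r2: had r2 ⇒ H
  [9] b5 r2: had r2 ⇒ H
  [10] b4 r1: no row ⇒ E
  [11] b0 r0: had r3 ⇒ C
  [12] b4 r3: had r1 ⇒ C
  [13] b3 r0: no row ⇒ E
  [14] b2 r2: had r2 ⇒ H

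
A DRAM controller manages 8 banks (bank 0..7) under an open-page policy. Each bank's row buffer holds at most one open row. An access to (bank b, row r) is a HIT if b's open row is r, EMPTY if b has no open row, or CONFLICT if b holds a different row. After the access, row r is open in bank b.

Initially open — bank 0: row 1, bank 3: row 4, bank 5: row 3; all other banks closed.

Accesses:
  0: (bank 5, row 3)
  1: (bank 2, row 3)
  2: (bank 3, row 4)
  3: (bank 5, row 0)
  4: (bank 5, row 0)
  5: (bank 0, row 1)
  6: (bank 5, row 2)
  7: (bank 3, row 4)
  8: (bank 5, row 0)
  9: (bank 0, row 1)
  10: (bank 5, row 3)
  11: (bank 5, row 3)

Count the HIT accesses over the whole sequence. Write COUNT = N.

0: bank 5 row 3 — prev 3 → HIT
1: bank 2 row 3 — prev None → EMPTY
2: bank 3 row 4 — prev 4 → HIT
3: bank 5 row 0 — prev 3 → CONFLICT
4: bank 5 row 0 — prev 0 → HIT
5: bank 0 row 1 — prev 1 → HIT
6: bank 5 row 2 — prev 0 → CONFLICT
7: bank 3 row 4 — prev 4 → HIT
8: bank 5 row 0 — prev 2 → CONFLICT
9: bank 0 row 1 — prev 1 → HIT
10: bank 5 row 3 — prev 0 → CONFLICT
11: bank 5 row 3 — prev 3 → HIT

COUNT = 7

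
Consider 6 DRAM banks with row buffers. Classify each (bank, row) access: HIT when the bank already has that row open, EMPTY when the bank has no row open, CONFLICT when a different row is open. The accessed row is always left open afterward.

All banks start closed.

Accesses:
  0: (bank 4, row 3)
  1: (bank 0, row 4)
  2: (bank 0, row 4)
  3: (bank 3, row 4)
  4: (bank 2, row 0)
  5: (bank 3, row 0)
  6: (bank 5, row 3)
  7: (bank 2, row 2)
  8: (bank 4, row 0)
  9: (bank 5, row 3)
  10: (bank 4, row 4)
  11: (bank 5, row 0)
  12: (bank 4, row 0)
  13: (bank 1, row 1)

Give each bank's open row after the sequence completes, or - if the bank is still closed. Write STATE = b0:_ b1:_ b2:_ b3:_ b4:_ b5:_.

  [0] b4 r3: no row ⇒ E
  [1] b0 r4: no row ⇒ E
  [2] b0 r4: had r4 ⇒ H
  [3] b3 r4: no row ⇒ E
  [4] b2 r0: no row ⇒ E
  [5] b3 r0: had r4 ⇒ C
  [6] b5 r3: no row ⇒ E
  [7] b2 r2: had r0 ⇒ C
  [8] b4 r0: had r3 ⇒ C
  [9] b5 r3: had r3 ⇒ H
  [10] b4 r4: had r0 ⇒ C
  [11] b5 r0: had r3 ⇒ C
  [12] b4 r0: had r4 ⇒ C
  [13] b1 r1: no row ⇒ E

STATE = b0:4 b1:1 b2:2 b3:0 b4:0 b5:0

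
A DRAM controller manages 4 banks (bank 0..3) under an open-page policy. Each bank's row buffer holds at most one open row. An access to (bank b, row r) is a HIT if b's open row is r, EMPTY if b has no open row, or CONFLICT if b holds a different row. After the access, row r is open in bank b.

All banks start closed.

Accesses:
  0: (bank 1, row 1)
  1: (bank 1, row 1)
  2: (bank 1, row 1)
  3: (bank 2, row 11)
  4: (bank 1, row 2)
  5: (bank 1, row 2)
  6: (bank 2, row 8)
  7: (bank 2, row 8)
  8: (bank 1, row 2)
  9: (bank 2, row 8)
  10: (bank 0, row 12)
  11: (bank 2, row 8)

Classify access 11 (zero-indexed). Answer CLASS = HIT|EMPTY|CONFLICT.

0: bank 1 row 1 — prev None → EMPTY
1: bank 1 row 1 — prev 1 → HIT
2: bank 1 row 1 — prev 1 → HIT
3: bank 2 row 11 — prev None → EMPTY
4: bank 1 row 2 — prev 1 → CONFLICT
5: bank 1 row 2 — prev 2 → HIT
6: bank 2 row 8 — prev 11 → CONFLICT
7: bank 2 row 8 — prev 8 → HIT
8: bank 1 row 2 — prev 2 → HIT
9: bank 2 row 8 — prev 8 → HIT
10: bank 0 row 12 — prev None → EMPTY
11: bank 2 row 8 — prev 8 → HIT

CLASS = HIT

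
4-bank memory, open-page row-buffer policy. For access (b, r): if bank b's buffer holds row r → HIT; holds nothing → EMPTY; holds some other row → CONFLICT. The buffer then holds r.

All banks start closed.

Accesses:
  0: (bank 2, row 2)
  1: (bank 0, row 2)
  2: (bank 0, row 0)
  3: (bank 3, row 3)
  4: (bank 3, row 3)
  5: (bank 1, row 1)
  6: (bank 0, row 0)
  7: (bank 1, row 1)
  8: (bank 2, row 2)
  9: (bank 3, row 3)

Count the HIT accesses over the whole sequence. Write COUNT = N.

  [0] b2 r2: no row ⇒ E
  [1] b0 r2: no row ⇒ E
  [2] b0 r0: had r2 ⇒ C
  [3] b3 r3: no row ⇒ E
  [4] b3 r3: had r3 ⇒ H
  [5] b1 r1: no row ⇒ E
  [6] b0 r0: had r0 ⇒ H
  [7] b1 r1: had r1 ⇒ H
  [8] b2 r2: had r2 ⇒ H
  [9] b3 r3: had r3 ⇒ H

COUNT = 5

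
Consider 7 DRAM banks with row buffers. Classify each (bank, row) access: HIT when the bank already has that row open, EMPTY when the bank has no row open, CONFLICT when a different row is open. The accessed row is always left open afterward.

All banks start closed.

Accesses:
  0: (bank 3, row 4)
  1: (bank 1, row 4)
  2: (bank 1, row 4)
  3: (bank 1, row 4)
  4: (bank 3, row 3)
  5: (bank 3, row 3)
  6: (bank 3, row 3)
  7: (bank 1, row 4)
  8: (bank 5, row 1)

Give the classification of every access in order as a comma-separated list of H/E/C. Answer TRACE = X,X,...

TRACE = E,E,H,H,C,H,H,H,E

step 0: bank3 None->4 [EMPTY]
step 1: bank1 None->4 [EMPTY]
step 2: bank1 4->4 [HIT]
step 3: bank1 4->4 [HIT]
step 4: bank3 4->3 [CONFLICT]
step 5: bank3 3->3 [HIT]
step 6: bank3 3->3 [HIT]
step 7: bank1 4->4 [HIT]
step 8: bank5 None->1 [EMPTY]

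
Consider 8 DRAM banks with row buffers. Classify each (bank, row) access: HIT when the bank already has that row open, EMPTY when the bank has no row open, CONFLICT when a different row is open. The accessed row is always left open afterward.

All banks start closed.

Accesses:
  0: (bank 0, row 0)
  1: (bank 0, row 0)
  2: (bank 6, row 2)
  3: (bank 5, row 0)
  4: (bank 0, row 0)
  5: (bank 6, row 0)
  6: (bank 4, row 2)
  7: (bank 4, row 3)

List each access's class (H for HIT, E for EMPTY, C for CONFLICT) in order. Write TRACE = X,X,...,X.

TRACE = E,H,E,E,H,C,E,C

step 0: bank0 None->0 [EMPTY]
step 1: bank0 0->0 [HIT]
step 2: bank6 None->2 [EMPTY]
step 3: bank5 None->0 [EMPTY]
step 4: bank0 0->0 [HIT]
step 5: bank6 2->0 [CONFLICT]
step 6: bank4 None->2 [EMPTY]
step 7: bank4 2->3 [CONFLICT]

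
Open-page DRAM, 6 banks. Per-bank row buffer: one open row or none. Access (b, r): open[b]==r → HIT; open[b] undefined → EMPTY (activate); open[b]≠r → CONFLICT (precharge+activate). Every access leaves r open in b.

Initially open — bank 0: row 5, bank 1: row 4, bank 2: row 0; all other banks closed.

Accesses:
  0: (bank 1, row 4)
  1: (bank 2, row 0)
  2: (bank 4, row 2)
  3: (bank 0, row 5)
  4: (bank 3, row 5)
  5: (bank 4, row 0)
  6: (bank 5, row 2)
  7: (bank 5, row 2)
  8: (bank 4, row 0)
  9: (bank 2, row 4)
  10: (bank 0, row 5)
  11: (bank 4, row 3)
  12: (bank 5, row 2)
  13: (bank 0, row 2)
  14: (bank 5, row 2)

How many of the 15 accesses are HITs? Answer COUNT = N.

COUNT = 8

0: bank 1 row 4 — prev 4 → HIT
1: bank 2 row 0 — prev 0 → HIT
2: bank 4 row 2 — prev None → EMPTY
3: bank 0 row 5 — prev 5 → HIT
4: bank 3 row 5 — prev None → EMPTY
5: bank 4 row 0 — prev 2 → CONFLICT
6: bank 5 row 2 — prev None → EMPTY
7: bank 5 row 2 — prev 2 → HIT
8: bank 4 row 0 — prev 0 → HIT
9: bank 2 row 4 — prev 0 → CONFLICT
10: bank 0 row 5 — prev 5 → HIT
11: bank 4 row 3 — prev 0 → CONFLICT
12: bank 5 row 2 — prev 2 → HIT
13: bank 0 row 2 — prev 5 → CONFLICT
14: bank 5 row 2 — prev 2 → HIT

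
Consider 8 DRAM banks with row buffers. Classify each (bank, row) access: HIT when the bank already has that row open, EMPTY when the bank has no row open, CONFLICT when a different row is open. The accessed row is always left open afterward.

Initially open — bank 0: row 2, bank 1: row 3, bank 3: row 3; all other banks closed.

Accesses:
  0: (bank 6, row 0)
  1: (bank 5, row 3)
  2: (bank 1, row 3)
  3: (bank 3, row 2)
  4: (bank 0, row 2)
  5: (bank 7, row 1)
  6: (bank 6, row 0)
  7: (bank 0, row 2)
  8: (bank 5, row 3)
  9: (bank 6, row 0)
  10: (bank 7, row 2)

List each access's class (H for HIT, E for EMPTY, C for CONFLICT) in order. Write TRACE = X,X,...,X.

TRACE = E,E,H,C,H,E,H,H,H,H,C

#0 (6,0) E
#1 (5,3) E
#2 (1,3) H  (was 3)
#3 (3,2) C  (was 3)
#4 (0,2) H  (was 2)
#5 (7,1) E
#6 (6,0) H  (was 0)
#7 (0,2) H  (was 2)
#8 (5,3) H  (was 3)
#9 (6,0) H  (was 0)
#10 (7,2) C  (was 1)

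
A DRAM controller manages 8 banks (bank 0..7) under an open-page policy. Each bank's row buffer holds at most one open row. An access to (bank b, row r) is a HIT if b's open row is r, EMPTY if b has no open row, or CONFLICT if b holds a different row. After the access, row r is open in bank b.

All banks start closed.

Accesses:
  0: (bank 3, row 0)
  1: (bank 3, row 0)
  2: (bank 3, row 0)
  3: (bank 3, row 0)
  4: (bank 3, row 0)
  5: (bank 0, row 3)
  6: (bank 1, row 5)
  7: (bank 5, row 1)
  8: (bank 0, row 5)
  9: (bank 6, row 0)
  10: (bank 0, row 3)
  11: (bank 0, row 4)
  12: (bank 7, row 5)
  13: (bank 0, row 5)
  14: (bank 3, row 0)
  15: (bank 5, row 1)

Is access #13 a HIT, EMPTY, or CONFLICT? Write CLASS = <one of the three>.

0: bank 3 row 0 — prev None → EMPTY
1: bank 3 row 0 — prev 0 → HIT
2: bank 3 row 0 — prev 0 → HIT
3: bank 3 row 0 — prev 0 → HIT
4: bank 3 row 0 — prev 0 → HIT
5: bank 0 row 3 — prev None → EMPTY
6: bank 1 row 5 — prev None → EMPTY
7: bank 5 row 1 — prev None → EMPTY
8: bank 0 row 5 — prev 3 → CONFLICT
9: bank 6 row 0 — prev None → EMPTY
10: bank 0 row 3 — prev 5 → CONFLICT
11: bank 0 row 4 — prev 3 → CONFLICT
12: bank 7 row 5 — prev None → EMPTY
13: bank 0 row 5 — prev 4 → CONFLICT
14: bank 3 row 0 — prev 0 → HIT
15: bank 5 row 1 — prev 1 → HIT

CLASS = CONFLICT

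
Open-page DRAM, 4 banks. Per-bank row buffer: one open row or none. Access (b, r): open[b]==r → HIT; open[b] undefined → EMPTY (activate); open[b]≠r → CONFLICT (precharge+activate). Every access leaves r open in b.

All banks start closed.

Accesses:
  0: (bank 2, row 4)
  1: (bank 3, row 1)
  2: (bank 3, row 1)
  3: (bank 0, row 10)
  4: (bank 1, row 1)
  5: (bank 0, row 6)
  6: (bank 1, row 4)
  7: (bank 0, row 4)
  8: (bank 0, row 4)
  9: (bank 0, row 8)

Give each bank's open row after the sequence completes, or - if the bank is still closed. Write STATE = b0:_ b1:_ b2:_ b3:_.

#0 (2,4) E
#1 (3,1) E
#2 (3,1) H  (was 1)
#3 (0,10) E
#4 (1,1) E
#5 (0,6) C  (was 10)
#6 (1,4) C  (was 1)
#7 (0,4) C  (was 6)
#8 (0,4) H  (was 4)
#9 (0,8) C  (was 4)

STATE = b0:8 b1:4 b2:4 b3:1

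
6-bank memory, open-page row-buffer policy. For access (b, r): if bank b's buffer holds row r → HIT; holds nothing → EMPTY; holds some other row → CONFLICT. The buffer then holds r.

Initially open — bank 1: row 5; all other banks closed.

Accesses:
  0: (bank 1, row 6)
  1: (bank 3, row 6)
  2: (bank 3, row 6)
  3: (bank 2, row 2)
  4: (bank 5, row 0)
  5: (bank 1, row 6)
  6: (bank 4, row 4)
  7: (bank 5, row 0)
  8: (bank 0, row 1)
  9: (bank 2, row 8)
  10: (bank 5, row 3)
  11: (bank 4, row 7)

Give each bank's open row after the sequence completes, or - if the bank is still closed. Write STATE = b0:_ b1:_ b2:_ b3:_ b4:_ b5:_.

  [0] b1 r6: had r5 ⇒ C
  [1] b3 r6: no row ⇒ E
  [2] b3 r6: had r6 ⇒ H
  [3] b2 r2: no row ⇒ E
  [4] b5 r0: no row ⇒ E
  [5] b1 r6: had r6 ⇒ H
  [6] b4 r4: no row ⇒ E
  [7] b5 r0: had r0 ⇒ H
  [8] b0 r1: no row ⇒ E
  [9] b2 r8: had r2 ⇒ C
  [10] b5 r3: had r0 ⇒ C
  [11] b4 r7: had r4 ⇒ C

STATE = b0:1 b1:6 b2:8 b3:6 b4:7 b5:3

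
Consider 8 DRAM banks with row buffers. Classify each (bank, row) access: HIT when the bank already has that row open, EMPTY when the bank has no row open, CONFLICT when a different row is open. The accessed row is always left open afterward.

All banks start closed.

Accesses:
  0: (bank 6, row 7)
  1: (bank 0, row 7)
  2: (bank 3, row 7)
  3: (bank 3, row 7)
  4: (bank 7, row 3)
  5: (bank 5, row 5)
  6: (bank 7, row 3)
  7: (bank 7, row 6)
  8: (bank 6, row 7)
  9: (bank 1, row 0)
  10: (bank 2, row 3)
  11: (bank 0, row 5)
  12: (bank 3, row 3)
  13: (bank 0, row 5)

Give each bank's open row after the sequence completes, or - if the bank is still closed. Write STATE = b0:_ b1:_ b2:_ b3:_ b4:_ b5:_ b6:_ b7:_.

STATE = b0:5 b1:0 b2:3 b3:3 b4:- b5:5 b6:7 b7:6

  [0] b6 r7: no row ⇒ E
  [1] b0 r7: no row ⇒ E
  [2] b3 r7: no row ⇒ E
  [3] b3 r7: had r7 ⇒ H
  [4] b7 r3: no row ⇒ E
  [5] b5 r5: no row ⇒ E
  [6] b7 r3: had r3 ⇒ H
  [7] b7 r6: had r3 ⇒ C
  [8] b6 r7: had r7 ⇒ H
  [9] b1 r0: no row ⇒ E
  [10] b2 r3: no row ⇒ E
  [11] b0 r5: had r7 ⇒ C
  [12] b3 r3: had r7 ⇒ C
  [13] b0 r5: had r5 ⇒ H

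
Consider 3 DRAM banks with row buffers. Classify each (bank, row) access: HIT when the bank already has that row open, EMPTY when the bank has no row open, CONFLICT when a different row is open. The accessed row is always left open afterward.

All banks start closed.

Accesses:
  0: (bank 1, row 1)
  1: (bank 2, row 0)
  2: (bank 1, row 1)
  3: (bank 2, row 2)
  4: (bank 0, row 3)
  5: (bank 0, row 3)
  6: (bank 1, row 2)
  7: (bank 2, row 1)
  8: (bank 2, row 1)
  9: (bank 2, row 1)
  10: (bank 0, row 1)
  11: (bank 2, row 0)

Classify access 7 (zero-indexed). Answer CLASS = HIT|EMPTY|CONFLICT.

  [0] b1 r1: no row ⇒ E
  [1] b2 r0: no row ⇒ E
  [2] b1 r1: had r1 ⇒ H
  [3] b2 r2: had r0 ⇒ C
  [4] b0 r3: no row ⇒ E
  [5] b0 r3: had r3 ⇒ H
  [6] b1 r2: had r1 ⇒ C
  [7] b2 r1: had r2 ⇒ C
  [8] b2 r1: had r1 ⇒ H
  [9] b2 r1: had r1 ⇒ H
  [10] b0 r1: had r3 ⇒ C
  [11] b2 r0: had r1 ⇒ C

CLASS = CONFLICT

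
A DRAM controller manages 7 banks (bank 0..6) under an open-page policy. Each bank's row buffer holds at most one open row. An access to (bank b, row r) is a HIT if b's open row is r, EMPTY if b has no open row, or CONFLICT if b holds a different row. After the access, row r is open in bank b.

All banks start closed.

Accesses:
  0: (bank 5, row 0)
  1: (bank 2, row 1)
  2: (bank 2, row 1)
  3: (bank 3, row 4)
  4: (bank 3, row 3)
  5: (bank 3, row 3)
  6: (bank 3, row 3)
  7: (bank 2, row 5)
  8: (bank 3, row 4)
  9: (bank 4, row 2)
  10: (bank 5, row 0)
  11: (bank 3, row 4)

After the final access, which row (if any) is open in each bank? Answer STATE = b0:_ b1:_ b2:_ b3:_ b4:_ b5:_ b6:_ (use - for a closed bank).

0: bank 5 row 0 — prev None → EMPTY
1: bank 2 row 1 — prev None → EMPTY
2: bank 2 row 1 — prev 1 → HIT
3: bank 3 row 4 — prev None → EMPTY
4: bank 3 row 3 — prev 4 → CONFLICT
5: bank 3 row 3 — prev 3 → HIT
6: bank 3 row 3 — prev 3 → HIT
7: bank 2 row 5 — prev 1 → CONFLICT
8: bank 3 row 4 — prev 3 → CONFLICT
9: bank 4 row 2 — prev None → EMPTY
10: bank 5 row 0 — prev 0 → HIT
11: bank 3 row 4 — prev 4 → HIT

STATE = b0:- b1:- b2:5 b3:4 b4:2 b5:0 b6:-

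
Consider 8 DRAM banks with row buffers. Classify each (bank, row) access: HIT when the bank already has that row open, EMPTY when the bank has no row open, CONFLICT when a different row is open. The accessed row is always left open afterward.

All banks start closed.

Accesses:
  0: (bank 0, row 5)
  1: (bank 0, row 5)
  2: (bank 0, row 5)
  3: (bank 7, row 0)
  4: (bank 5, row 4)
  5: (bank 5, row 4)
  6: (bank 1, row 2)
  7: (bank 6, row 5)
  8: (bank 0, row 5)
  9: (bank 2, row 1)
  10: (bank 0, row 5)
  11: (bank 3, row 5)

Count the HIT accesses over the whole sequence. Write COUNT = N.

step 0: bank0 None->5 [EMPTY]
step 1: bank0 5->5 [HIT]
step 2: bank0 5->5 [HIT]
step 3: bank7 None->0 [EMPTY]
step 4: bank5 None->4 [EMPTY]
step 5: bank5 4->4 [HIT]
step 6: bank1 None->2 [EMPTY]
step 7: bank6 None->5 [EMPTY]
step 8: bank0 5->5 [HIT]
step 9: bank2 None->1 [EMPTY]
step 10: bank0 5->5 [HIT]
step 11: bank3 None->5 [EMPTY]

COUNT = 5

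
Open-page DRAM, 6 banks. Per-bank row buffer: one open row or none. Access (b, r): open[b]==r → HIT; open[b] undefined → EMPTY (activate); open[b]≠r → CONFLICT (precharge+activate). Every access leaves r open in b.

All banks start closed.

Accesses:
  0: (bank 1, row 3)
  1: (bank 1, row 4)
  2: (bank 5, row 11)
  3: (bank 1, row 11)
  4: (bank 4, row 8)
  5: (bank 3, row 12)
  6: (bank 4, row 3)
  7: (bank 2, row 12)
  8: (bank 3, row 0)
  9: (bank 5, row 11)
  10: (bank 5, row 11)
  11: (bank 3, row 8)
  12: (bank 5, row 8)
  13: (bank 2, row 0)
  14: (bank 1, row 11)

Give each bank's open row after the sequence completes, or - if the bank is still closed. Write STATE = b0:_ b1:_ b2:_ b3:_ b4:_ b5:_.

STATE = b0:- b1:11 b2:0 b3:8 b4:3 b5:8

0: bank 1 row 3 — prev None → EMPTY
1: bank 1 row 4 — prev 3 → CONFLICT
2: bank 5 row 11 — prev None → EMPTY
3: bank 1 row 11 — prev 4 → CONFLICT
4: bank 4 row 8 — prev None → EMPTY
5: bank 3 row 12 — prev None → EMPTY
6: bank 4 row 3 — prev 8 → CONFLICT
7: bank 2 row 12 — prev None → EMPTY
8: bank 3 row 0 — prev 12 → CONFLICT
9: bank 5 row 11 — prev 11 → HIT
10: bank 5 row 11 — prev 11 → HIT
11: bank 3 row 8 — prev 0 → CONFLICT
12: bank 5 row 8 — prev 11 → CONFLICT
13: bank 2 row 0 — prev 12 → CONFLICT
14: bank 1 row 11 — prev 11 → HIT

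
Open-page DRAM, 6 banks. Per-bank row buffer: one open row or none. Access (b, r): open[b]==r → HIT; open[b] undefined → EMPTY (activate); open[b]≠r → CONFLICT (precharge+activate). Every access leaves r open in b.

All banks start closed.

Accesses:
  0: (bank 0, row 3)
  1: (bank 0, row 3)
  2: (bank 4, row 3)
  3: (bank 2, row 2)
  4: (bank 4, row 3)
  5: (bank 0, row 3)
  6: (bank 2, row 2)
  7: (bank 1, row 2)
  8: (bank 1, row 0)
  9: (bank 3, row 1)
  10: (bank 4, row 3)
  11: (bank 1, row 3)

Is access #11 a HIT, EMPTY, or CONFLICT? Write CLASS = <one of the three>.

CLASS = CONFLICT

step 0: bank0 None->3 [EMPTY]
step 1: bank0 3->3 [HIT]
step 2: bank4 None->3 [EMPTY]
step 3: bank2 None->2 [EMPTY]
step 4: bank4 3->3 [HIT]
step 5: bank0 3->3 [HIT]
step 6: bank2 2->2 [HIT]
step 7: bank1 None->2 [EMPTY]
step 8: bank1 2->0 [CONFLICT]
step 9: bank3 None->1 [EMPTY]
step 10: bank4 3->3 [HIT]
step 11: bank1 0->3 [CONFLICT]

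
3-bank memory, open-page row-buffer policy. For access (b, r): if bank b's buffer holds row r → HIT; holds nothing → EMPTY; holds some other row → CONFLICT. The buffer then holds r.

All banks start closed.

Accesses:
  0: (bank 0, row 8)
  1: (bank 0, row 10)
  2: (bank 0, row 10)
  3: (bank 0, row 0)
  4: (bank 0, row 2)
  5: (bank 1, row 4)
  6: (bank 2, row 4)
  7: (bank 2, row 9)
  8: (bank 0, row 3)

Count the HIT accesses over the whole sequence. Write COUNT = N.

COUNT = 1

step 0: bank0 None->8 [EMPTY]
step 1: bank0 8->10 [CONFLICT]
step 2: bank0 10->10 [HIT]
step 3: bank0 10->0 [CONFLICT]
step 4: bank0 0->2 [CONFLICT]
step 5: bank1 None->4 [EMPTY]
step 6: bank2 None->4 [EMPTY]
step 7: bank2 4->9 [CONFLICT]
step 8: bank0 2->3 [CONFLICT]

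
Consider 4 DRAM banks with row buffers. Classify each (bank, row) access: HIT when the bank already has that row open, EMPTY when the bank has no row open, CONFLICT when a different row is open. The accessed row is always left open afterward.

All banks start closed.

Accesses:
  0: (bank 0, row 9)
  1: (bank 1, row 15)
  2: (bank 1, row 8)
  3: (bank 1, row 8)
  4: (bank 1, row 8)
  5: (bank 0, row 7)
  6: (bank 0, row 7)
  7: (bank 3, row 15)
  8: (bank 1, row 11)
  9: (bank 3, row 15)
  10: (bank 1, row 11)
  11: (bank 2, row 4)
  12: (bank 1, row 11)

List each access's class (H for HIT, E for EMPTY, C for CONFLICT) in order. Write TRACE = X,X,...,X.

TRACE = E,E,C,H,H,C,H,E,C,H,H,E,H

#0 (0,9) E
#1 (1,15) E
#2 (1,8) C  (was 15)
#3 (1,8) H  (was 8)
#4 (1,8) H  (was 8)
#5 (0,7) C  (was 9)
#6 (0,7) H  (was 7)
#7 (3,15) E
#8 (1,11) C  (was 8)
#9 (3,15) H  (was 15)
#10 (1,11) H  (was 11)
#11 (2,4) E
#12 (1,11) H  (was 11)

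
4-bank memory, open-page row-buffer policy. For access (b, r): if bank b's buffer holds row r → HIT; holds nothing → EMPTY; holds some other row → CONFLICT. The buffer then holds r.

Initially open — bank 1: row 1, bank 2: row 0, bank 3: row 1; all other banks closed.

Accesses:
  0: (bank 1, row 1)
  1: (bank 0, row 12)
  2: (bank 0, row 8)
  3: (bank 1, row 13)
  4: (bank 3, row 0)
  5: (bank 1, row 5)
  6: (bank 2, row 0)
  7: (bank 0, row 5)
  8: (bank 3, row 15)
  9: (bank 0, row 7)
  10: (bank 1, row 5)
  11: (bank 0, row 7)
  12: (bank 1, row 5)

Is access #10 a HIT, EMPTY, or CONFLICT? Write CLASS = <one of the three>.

#0 (1,1) H  (was 1)
#1 (0,12) E
#2 (0,8) C  (was 12)
#3 (1,13) C  (was 1)
#4 (3,0) C  (was 1)
#5 (1,5) C  (was 13)
#6 (2,0) H  (was 0)
#7 (0,5) C  (was 8)
#8 (3,15) C  (was 0)
#9 (0,7) C  (was 5)
#10 (1,5) H  (was 5)
#11 (0,7) H  (was 7)
#12 (1,5) H  (was 5)

CLASS = HIT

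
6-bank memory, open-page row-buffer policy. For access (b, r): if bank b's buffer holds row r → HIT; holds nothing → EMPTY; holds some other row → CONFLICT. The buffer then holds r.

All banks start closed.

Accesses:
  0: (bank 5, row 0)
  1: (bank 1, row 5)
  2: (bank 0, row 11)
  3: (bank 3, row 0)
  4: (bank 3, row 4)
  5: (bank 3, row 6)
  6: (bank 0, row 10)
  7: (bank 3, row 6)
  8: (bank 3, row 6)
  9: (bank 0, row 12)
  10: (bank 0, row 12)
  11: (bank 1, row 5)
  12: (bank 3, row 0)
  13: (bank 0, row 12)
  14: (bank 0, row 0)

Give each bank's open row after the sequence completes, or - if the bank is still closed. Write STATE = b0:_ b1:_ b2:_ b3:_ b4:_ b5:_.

#0 (5,0) E
#1 (1,5) E
#2 (0,11) E
#3 (3,0) E
#4 (3,4) C  (was 0)
#5 (3,6) C  (was 4)
#6 (0,10) C  (was 11)
#7 (3,6) H  (was 6)
#8 (3,6) H  (was 6)
#9 (0,12) C  (was 10)
#10 (0,12) H  (was 12)
#11 (1,5) H  (was 5)
#12 (3,0) C  (was 6)
#13 (0,12) H  (was 12)
#14 (0,0) C  (was 12)

STATE = b0:0 b1:5 b2:- b3:0 b4:- b5:0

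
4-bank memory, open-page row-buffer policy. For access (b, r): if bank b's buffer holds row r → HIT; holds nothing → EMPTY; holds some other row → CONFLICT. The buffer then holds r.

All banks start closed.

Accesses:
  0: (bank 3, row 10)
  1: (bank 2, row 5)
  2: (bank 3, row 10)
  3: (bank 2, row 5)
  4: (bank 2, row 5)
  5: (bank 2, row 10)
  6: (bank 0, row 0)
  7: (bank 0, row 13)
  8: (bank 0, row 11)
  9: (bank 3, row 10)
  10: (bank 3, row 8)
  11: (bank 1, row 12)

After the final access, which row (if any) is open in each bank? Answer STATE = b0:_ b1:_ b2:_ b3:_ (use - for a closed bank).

STATE = b0:11 b1:12 b2:10 b3:8

#0 (3,10) E
#1 (2,5) E
#2 (3,10) H  (was 10)
#3 (2,5) H  (was 5)
#4 (2,5) H  (was 5)
#5 (2,10) C  (was 5)
#6 (0,0) E
#7 (0,13) C  (was 0)
#8 (0,11) C  (was 13)
#9 (3,10) H  (was 10)
#10 (3,8) C  (was 10)
#11 (1,12) E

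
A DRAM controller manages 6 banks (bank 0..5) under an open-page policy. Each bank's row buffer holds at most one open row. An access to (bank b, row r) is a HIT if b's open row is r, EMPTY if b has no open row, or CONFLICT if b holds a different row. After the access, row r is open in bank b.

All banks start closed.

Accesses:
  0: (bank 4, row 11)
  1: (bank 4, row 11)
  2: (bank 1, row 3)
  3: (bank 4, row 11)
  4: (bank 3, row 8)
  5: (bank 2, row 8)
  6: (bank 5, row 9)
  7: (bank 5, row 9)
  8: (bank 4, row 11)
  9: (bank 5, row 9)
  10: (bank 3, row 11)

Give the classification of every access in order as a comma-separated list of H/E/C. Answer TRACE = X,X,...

step 0: bank4 None->11 [EMPTY]
step 1: bank4 11->11 [HIT]
step 2: bank1 None->3 [EMPTY]
step 3: bank4 11->11 [HIT]
step 4: bank3 None->8 [EMPTY]
step 5: bank2 None->8 [EMPTY]
step 6: bank5 None->9 [EMPTY]
step 7: bank5 9->9 [HIT]
step 8: bank4 11->11 [HIT]
step 9: bank5 9->9 [HIT]
step 10: bank3 8->11 [CONFLICT]

TRACE = E,H,E,H,E,E,E,H,H,H,C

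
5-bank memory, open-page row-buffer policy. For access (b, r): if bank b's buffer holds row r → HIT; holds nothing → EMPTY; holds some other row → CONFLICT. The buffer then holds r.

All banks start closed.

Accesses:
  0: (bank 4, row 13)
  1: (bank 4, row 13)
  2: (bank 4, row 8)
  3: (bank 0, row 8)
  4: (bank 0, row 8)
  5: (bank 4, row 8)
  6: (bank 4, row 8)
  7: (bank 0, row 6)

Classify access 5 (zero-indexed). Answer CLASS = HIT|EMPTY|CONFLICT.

  [0] b4 r13: no row ⇒ E
  [1] b4 r13: had r13 ⇒ H
  [2] b4 r8: had r13 ⇒ C
  [3] b0 r8: no row ⇒ E
  [4] b0 r8: had r8 ⇒ H
  [5] b4 r8: had r8 ⇒ H
  [6] b4 r8: had r8 ⇒ H
  [7] b0 r6: had r8 ⇒ C

CLASS = HIT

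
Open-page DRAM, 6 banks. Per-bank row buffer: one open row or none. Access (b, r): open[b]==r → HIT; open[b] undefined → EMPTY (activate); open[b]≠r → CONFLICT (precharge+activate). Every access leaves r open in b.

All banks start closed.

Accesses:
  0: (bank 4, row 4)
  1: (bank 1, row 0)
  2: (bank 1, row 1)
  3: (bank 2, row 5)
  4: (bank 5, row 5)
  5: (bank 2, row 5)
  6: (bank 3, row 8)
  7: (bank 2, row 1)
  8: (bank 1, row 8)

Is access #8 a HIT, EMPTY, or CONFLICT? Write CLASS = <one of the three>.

0: bank 4 row 4 — prev None → EMPTY
1: bank 1 row 0 — prev None → EMPTY
2: bank 1 row 1 — prev 0 → CONFLICT
3: bank 2 row 5 — prev None → EMPTY
4: bank 5 row 5 — prev None → EMPTY
5: bank 2 row 5 — prev 5 → HIT
6: bank 3 row 8 — prev None → EMPTY
7: bank 2 row 1 — prev 5 → CONFLICT
8: bank 1 row 8 — prev 1 → CONFLICT

CLASS = CONFLICT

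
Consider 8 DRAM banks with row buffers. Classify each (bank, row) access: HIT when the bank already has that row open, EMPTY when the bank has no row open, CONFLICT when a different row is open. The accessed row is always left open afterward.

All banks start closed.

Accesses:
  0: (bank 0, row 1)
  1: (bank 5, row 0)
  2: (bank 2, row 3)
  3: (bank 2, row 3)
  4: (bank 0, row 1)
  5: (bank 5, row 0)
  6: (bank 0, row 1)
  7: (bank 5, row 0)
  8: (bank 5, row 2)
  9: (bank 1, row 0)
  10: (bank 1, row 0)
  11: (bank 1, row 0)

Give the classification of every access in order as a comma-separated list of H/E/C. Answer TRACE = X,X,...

TRACE = E,E,E,H,H,H,H,H,C,E,H,H

step 0: bank0 None->1 [EMPTY]
step 1: bank5 None->0 [EMPTY]
step 2: bank2 None->3 [EMPTY]
step 3: bank2 3->3 [HIT]
step 4: bank0 1->1 [HIT]
step 5: bank5 0->0 [HIT]
step 6: bank0 1->1 [HIT]
step 7: bank5 0->0 [HIT]
step 8: bank5 0->2 [CONFLICT]
step 9: bank1 None->0 [EMPTY]
step 10: bank1 0->0 [HIT]
step 11: bank1 0->0 [HIT]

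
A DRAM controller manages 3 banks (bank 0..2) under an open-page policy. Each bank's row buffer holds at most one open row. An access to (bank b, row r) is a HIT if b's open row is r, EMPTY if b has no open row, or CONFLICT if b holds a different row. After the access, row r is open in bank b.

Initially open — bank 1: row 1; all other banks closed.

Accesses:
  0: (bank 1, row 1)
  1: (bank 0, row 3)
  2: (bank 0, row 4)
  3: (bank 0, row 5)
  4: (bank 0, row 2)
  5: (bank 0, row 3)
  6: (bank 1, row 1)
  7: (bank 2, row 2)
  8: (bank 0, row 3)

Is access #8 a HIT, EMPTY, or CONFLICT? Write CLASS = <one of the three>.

CLASS = HIT

step 0: bank1 1->1 [HIT]
step 1: bank0 None->3 [EMPTY]
step 2: bank0 3->4 [CONFLICT]
step 3: bank0 4->5 [CONFLICT]
step 4: bank0 5->2 [CONFLICT]
step 5: bank0 2->3 [CONFLICT]
step 6: bank1 1->1 [HIT]
step 7: bank2 None->2 [EMPTY]
step 8: bank0 3->3 [HIT]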